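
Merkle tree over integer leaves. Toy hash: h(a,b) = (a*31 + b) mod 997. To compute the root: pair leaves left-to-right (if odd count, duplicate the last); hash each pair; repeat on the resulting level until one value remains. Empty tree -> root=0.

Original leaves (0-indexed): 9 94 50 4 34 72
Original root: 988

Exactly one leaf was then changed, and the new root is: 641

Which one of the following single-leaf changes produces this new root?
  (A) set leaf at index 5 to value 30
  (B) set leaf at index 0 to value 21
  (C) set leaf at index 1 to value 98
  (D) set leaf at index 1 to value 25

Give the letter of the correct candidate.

Original leaves: [9, 94, 50, 4, 34, 72]
Target new root: 641
Try each candidate change and compute the resulting root:
Candidate A: set leaf[5] = 30 -> leaves = [9, 94, 50, 4, 34, 30]
  L0: [9, 94, 50, 4, 34, 30]
  L1: h(9,94)=(9*31+94)%997=373 h(50,4)=(50*31+4)%997=557 h(34,30)=(34*31+30)%997=87 -> [373, 557, 87]
  L2: h(373,557)=(373*31+557)%997=156 h(87,87)=(87*31+87)%997=790 -> [156, 790]
  L3: h(156,790)=(156*31+790)%997=641 -> [641]
  root = 641 == target 641  ** MATCH **
Candidate B: set leaf[0] = 21 -> leaves = [21, 94, 50, 4, 34, 72]
  L0: [21, 94, 50, 4, 34, 72]
  L1: h(21,94)=(21*31+94)%997=745 h(50,4)=(50*31+4)%997=557 h(34,72)=(34*31+72)%997=129 -> [745, 557, 129]
  L2: h(745,557)=(745*31+557)%997=721 h(129,129)=(129*31+129)%997=140 -> [721, 140]
  L3: h(721,140)=(721*31+140)%997=557 -> [557]
  root = 557 != target 641
Candidate C: set leaf[1] = 98 -> leaves = [9, 98, 50, 4, 34, 72]
  L0: [9, 98, 50, 4, 34, 72]
  L1: h(9,98)=(9*31+98)%997=377 h(50,4)=(50*31+4)%997=557 h(34,72)=(34*31+72)%997=129 -> [377, 557, 129]
  L2: h(377,557)=(377*31+557)%997=280 h(129,129)=(129*31+129)%997=140 -> [280, 140]
  L3: h(280,140)=(280*31+140)%997=844 -> [844]
  root = 844 != target 641
Candidate D: set leaf[1] = 25 -> leaves = [9, 25, 50, 4, 34, 72]
  L0: [9, 25, 50, 4, 34, 72]
  L1: h(9,25)=(9*31+25)%997=304 h(50,4)=(50*31+4)%997=557 h(34,72)=(34*31+72)%997=129 -> [304, 557, 129]
  L2: h(304,557)=(304*31+557)%997=11 h(129,129)=(129*31+129)%997=140 -> [11, 140]
  L3: h(11,140)=(11*31+140)%997=481 -> [481]
  root = 481 != target 641
Candidate A produces the target root.

Answer: A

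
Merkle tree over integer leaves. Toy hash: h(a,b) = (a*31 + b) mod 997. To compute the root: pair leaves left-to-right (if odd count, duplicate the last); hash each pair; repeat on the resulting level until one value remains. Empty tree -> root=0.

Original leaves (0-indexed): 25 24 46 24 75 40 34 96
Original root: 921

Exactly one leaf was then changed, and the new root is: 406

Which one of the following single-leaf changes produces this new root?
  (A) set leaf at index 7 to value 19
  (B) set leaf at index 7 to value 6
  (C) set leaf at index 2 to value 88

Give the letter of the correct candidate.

Answer: C

Derivation:
Original leaves: [25, 24, 46, 24, 75, 40, 34, 96]
Target new root: 406
Try each candidate change and compute the resulting root:
Candidate A: set leaf[7] = 19 -> leaves = [25, 24, 46, 24, 75, 40, 34, 19]
  L0: [25, 24, 46, 24, 75, 40, 34, 19]
  L1: h(25,24)=(25*31+24)%997=799 h(46,24)=(46*31+24)%997=453 h(75,40)=(75*31+40)%997=371 h(34,19)=(34*31+19)%997=76 -> [799, 453, 371, 76]
  L2: h(799,453)=(799*31+453)%997=297 h(371,76)=(371*31+76)%997=610 -> [297, 610]
  L3: h(297,610)=(297*31+610)%997=844 -> [844]
  root = 844 != target 406
Candidate B: set leaf[7] = 6 -> leaves = [25, 24, 46, 24, 75, 40, 34, 6]
  L0: [25, 24, 46, 24, 75, 40, 34, 6]
  L1: h(25,24)=(25*31+24)%997=799 h(46,24)=(46*31+24)%997=453 h(75,40)=(75*31+40)%997=371 h(34,6)=(34*31+6)%997=63 -> [799, 453, 371, 63]
  L2: h(799,453)=(799*31+453)%997=297 h(371,63)=(371*31+63)%997=597 -> [297, 597]
  L3: h(297,597)=(297*31+597)%997=831 -> [831]
  root = 831 != target 406
Candidate C: set leaf[2] = 88 -> leaves = [25, 24, 88, 24, 75, 40, 34, 96]
  L0: [25, 24, 88, 24, 75, 40, 34, 96]
  L1: h(25,24)=(25*31+24)%997=799 h(88,24)=(88*31+24)%997=758 h(75,40)=(75*31+40)%997=371 h(34,96)=(34*31+96)%997=153 -> [799, 758, 371, 153]
  L2: h(799,758)=(799*31+758)%997=602 h(371,153)=(371*31+153)%997=687 -> [602, 687]
  L3: h(602,687)=(602*31+687)%997=406 -> [406]
  root = 406 == target 406  ** MATCH **
Candidate C produces the target root.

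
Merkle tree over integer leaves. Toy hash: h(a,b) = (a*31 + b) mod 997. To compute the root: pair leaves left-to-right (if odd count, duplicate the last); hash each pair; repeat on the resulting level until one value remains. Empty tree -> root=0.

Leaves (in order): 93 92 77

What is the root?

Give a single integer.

Answer: 971

Derivation:
L0: [93, 92, 77]
L1: h(93,92)=(93*31+92)%997=981 h(77,77)=(77*31+77)%997=470 -> [981, 470]
L2: h(981,470)=(981*31+470)%997=971 -> [971]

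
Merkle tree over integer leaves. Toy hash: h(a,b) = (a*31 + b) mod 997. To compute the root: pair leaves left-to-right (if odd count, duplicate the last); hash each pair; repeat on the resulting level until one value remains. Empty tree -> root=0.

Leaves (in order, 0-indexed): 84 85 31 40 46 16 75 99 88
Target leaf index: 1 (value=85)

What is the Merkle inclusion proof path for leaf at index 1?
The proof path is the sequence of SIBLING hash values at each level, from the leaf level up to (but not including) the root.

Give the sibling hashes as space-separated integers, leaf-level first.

Answer: 84 4 267 260

Derivation:
L0 (leaves): [84, 85, 31, 40, 46, 16, 75, 99, 88], target index=1
L1: h(84,85)=(84*31+85)%997=695 [pair 0] h(31,40)=(31*31+40)%997=4 [pair 1] h(46,16)=(46*31+16)%997=445 [pair 2] h(75,99)=(75*31+99)%997=430 [pair 3] h(88,88)=(88*31+88)%997=822 [pair 4] -> [695, 4, 445, 430, 822]
  Sibling for proof at L0: 84
L2: h(695,4)=(695*31+4)%997=612 [pair 0] h(445,430)=(445*31+430)%997=267 [pair 1] h(822,822)=(822*31+822)%997=382 [pair 2] -> [612, 267, 382]
  Sibling for proof at L1: 4
L3: h(612,267)=(612*31+267)%997=296 [pair 0] h(382,382)=(382*31+382)%997=260 [pair 1] -> [296, 260]
  Sibling for proof at L2: 267
L4: h(296,260)=(296*31+260)%997=463 [pair 0] -> [463]
  Sibling for proof at L3: 260
Root: 463
Proof path (sibling hashes from leaf to root): [84, 4, 267, 260]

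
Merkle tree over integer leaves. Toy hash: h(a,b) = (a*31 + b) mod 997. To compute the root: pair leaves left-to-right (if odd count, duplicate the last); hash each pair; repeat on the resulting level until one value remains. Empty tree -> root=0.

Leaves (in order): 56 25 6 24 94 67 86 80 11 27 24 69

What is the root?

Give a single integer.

Answer: 219

Derivation:
L0: [56, 25, 6, 24, 94, 67, 86, 80, 11, 27, 24, 69]
L1: h(56,25)=(56*31+25)%997=764 h(6,24)=(6*31+24)%997=210 h(94,67)=(94*31+67)%997=987 h(86,80)=(86*31+80)%997=752 h(11,27)=(11*31+27)%997=368 h(24,69)=(24*31+69)%997=813 -> [764, 210, 987, 752, 368, 813]
L2: h(764,210)=(764*31+210)%997=963 h(987,752)=(987*31+752)%997=442 h(368,813)=(368*31+813)%997=257 -> [963, 442, 257]
L3: h(963,442)=(963*31+442)%997=385 h(257,257)=(257*31+257)%997=248 -> [385, 248]
L4: h(385,248)=(385*31+248)%997=219 -> [219]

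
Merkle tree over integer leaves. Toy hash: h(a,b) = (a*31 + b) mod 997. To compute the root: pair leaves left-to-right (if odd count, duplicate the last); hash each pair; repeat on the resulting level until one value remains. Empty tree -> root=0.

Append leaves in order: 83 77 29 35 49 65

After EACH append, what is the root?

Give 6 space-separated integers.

After append 83 (leaves=[83]):
  L0: [83]
  root=83
After append 77 (leaves=[83, 77]):
  L0: [83, 77]
  L1: h(83,77)=(83*31+77)%997=656 -> [656]
  root=656
After append 29 (leaves=[83, 77, 29]):
  L0: [83, 77, 29]
  L1: h(83,77)=(83*31+77)%997=656 h(29,29)=(29*31+29)%997=928 -> [656, 928]
  L2: h(656,928)=(656*31+928)%997=327 -> [327]
  root=327
After append 35 (leaves=[83, 77, 29, 35]):
  L0: [83, 77, 29, 35]
  L1: h(83,77)=(83*31+77)%997=656 h(29,35)=(29*31+35)%997=934 -> [656, 934]
  L2: h(656,934)=(656*31+934)%997=333 -> [333]
  root=333
After append 49 (leaves=[83, 77, 29, 35, 49]):
  L0: [83, 77, 29, 35, 49]
  L1: h(83,77)=(83*31+77)%997=656 h(29,35)=(29*31+35)%997=934 h(49,49)=(49*31+49)%997=571 -> [656, 934, 571]
  L2: h(656,934)=(656*31+934)%997=333 h(571,571)=(571*31+571)%997=326 -> [333, 326]
  L3: h(333,326)=(333*31+326)%997=679 -> [679]
  root=679
After append 65 (leaves=[83, 77, 29, 35, 49, 65]):
  L0: [83, 77, 29, 35, 49, 65]
  L1: h(83,77)=(83*31+77)%997=656 h(29,35)=(29*31+35)%997=934 h(49,65)=(49*31+65)%997=587 -> [656, 934, 587]
  L2: h(656,934)=(656*31+934)%997=333 h(587,587)=(587*31+587)%997=838 -> [333, 838]
  L3: h(333,838)=(333*31+838)%997=194 -> [194]
  root=194

Answer: 83 656 327 333 679 194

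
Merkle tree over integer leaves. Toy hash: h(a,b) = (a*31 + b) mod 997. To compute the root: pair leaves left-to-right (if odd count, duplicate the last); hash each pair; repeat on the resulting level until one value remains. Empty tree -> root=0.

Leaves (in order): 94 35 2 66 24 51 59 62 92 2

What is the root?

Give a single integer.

Answer: 770

Derivation:
L0: [94, 35, 2, 66, 24, 51, 59, 62, 92, 2]
L1: h(94,35)=(94*31+35)%997=955 h(2,66)=(2*31+66)%997=128 h(24,51)=(24*31+51)%997=795 h(59,62)=(59*31+62)%997=894 h(92,2)=(92*31+2)%997=860 -> [955, 128, 795, 894, 860]
L2: h(955,128)=(955*31+128)%997=820 h(795,894)=(795*31+894)%997=614 h(860,860)=(860*31+860)%997=601 -> [820, 614, 601]
L3: h(820,614)=(820*31+614)%997=112 h(601,601)=(601*31+601)%997=289 -> [112, 289]
L4: h(112,289)=(112*31+289)%997=770 -> [770]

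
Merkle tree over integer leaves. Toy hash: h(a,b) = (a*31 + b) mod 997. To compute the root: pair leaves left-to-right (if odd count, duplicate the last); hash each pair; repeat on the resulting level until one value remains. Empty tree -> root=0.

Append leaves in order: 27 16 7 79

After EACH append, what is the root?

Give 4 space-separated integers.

After append 27 (leaves=[27]):
  L0: [27]
  root=27
After append 16 (leaves=[27, 16]):
  L0: [27, 16]
  L1: h(27,16)=(27*31+16)%997=853 -> [853]
  root=853
After append 7 (leaves=[27, 16, 7]):
  L0: [27, 16, 7]
  L1: h(27,16)=(27*31+16)%997=853 h(7,7)=(7*31+7)%997=224 -> [853, 224]
  L2: h(853,224)=(853*31+224)%997=745 -> [745]
  root=745
After append 79 (leaves=[27, 16, 7, 79]):
  L0: [27, 16, 7, 79]
  L1: h(27,16)=(27*31+16)%997=853 h(7,79)=(7*31+79)%997=296 -> [853, 296]
  L2: h(853,296)=(853*31+296)%997=817 -> [817]
  root=817

Answer: 27 853 745 817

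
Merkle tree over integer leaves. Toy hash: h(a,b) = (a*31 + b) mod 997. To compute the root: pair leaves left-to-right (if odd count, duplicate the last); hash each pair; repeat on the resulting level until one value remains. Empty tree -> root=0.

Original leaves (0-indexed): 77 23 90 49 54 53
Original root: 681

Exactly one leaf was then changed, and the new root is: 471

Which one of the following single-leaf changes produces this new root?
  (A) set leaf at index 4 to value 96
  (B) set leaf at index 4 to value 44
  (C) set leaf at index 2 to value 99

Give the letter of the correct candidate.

Answer: A

Derivation:
Original leaves: [77, 23, 90, 49, 54, 53]
Target new root: 471
Try each candidate change and compute the resulting root:
Candidate A: set leaf[4] = 96 -> leaves = [77, 23, 90, 49, 96, 53]
  L0: [77, 23, 90, 49, 96, 53]
  L1: h(77,23)=(77*31+23)%997=416 h(90,49)=(90*31+49)%997=845 h(96,53)=(96*31+53)%997=38 -> [416, 845, 38]
  L2: h(416,845)=(416*31+845)%997=780 h(38,38)=(38*31+38)%997=219 -> [780, 219]
  L3: h(780,219)=(780*31+219)%997=471 -> [471]
  root = 471 == target 471  ** MATCH **
Candidate B: set leaf[4] = 44 -> leaves = [77, 23, 90, 49, 44, 53]
  L0: [77, 23, 90, 49, 44, 53]
  L1: h(77,23)=(77*31+23)%997=416 h(90,49)=(90*31+49)%997=845 h(44,53)=(44*31+53)%997=420 -> [416, 845, 420]
  L2: h(416,845)=(416*31+845)%997=780 h(420,420)=(420*31+420)%997=479 -> [780, 479]
  L3: h(780,479)=(780*31+479)%997=731 -> [731]
  root = 731 != target 471
Candidate C: set leaf[2] = 99 -> leaves = [77, 23, 99, 49, 54, 53]
  L0: [77, 23, 99, 49, 54, 53]
  L1: h(77,23)=(77*31+23)%997=416 h(99,49)=(99*31+49)%997=127 h(54,53)=(54*31+53)%997=730 -> [416, 127, 730]
  L2: h(416,127)=(416*31+127)%997=62 h(730,730)=(730*31+730)%997=429 -> [62, 429]
  L3: h(62,429)=(62*31+429)%997=357 -> [357]
  root = 357 != target 471
Candidate A produces the target root.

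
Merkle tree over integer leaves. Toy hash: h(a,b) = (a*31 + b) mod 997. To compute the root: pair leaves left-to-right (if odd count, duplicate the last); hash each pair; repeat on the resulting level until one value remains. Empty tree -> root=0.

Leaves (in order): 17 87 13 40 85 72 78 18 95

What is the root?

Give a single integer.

Answer: 43

Derivation:
L0: [17, 87, 13, 40, 85, 72, 78, 18, 95]
L1: h(17,87)=(17*31+87)%997=614 h(13,40)=(13*31+40)%997=443 h(85,72)=(85*31+72)%997=713 h(78,18)=(78*31+18)%997=442 h(95,95)=(95*31+95)%997=49 -> [614, 443, 713, 442, 49]
L2: h(614,443)=(614*31+443)%997=534 h(713,442)=(713*31+442)%997=611 h(49,49)=(49*31+49)%997=571 -> [534, 611, 571]
L3: h(534,611)=(534*31+611)%997=216 h(571,571)=(571*31+571)%997=326 -> [216, 326]
L4: h(216,326)=(216*31+326)%997=43 -> [43]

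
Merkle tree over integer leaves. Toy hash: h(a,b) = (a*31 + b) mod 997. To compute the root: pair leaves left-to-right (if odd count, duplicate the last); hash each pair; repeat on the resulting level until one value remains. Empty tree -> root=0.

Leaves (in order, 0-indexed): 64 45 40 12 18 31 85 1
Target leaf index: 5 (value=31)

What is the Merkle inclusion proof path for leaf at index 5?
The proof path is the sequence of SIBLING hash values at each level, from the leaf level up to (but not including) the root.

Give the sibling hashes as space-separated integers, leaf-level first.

L0 (leaves): [64, 45, 40, 12, 18, 31, 85, 1], target index=5
L1: h(64,45)=(64*31+45)%997=35 [pair 0] h(40,12)=(40*31+12)%997=255 [pair 1] h(18,31)=(18*31+31)%997=589 [pair 2] h(85,1)=(85*31+1)%997=642 [pair 3] -> [35, 255, 589, 642]
  Sibling for proof at L0: 18
L2: h(35,255)=(35*31+255)%997=343 [pair 0] h(589,642)=(589*31+642)%997=955 [pair 1] -> [343, 955]
  Sibling for proof at L1: 642
L3: h(343,955)=(343*31+955)%997=621 [pair 0] -> [621]
  Sibling for proof at L2: 343
Root: 621
Proof path (sibling hashes from leaf to root): [18, 642, 343]

Answer: 18 642 343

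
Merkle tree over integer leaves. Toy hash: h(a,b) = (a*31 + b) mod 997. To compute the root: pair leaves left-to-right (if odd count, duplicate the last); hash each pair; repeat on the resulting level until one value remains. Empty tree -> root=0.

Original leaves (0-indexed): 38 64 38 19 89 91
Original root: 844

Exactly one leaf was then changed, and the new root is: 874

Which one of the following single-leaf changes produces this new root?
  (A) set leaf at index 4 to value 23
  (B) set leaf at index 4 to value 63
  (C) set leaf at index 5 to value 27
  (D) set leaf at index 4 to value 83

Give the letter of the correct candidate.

Answer: D

Derivation:
Original leaves: [38, 64, 38, 19, 89, 91]
Target new root: 874
Try each candidate change and compute the resulting root:
Candidate A: set leaf[4] = 23 -> leaves = [38, 64, 38, 19, 23, 91]
  L0: [38, 64, 38, 19, 23, 91]
  L1: h(38,64)=(38*31+64)%997=245 h(38,19)=(38*31+19)%997=200 h(23,91)=(23*31+91)%997=804 -> [245, 200, 804]
  L2: h(245,200)=(245*31+200)%997=816 h(804,804)=(804*31+804)%997=803 -> [816, 803]
  L3: h(816,803)=(816*31+803)%997=177 -> [177]
  root = 177 != target 874
Candidate B: set leaf[4] = 63 -> leaves = [38, 64, 38, 19, 63, 91]
  L0: [38, 64, 38, 19, 63, 91]
  L1: h(38,64)=(38*31+64)%997=245 h(38,19)=(38*31+19)%997=200 h(63,91)=(63*31+91)%997=50 -> [245, 200, 50]
  L2: h(245,200)=(245*31+200)%997=816 h(50,50)=(50*31+50)%997=603 -> [816, 603]
  L3: h(816,603)=(816*31+603)%997=974 -> [974]
  root = 974 != target 874
Candidate C: set leaf[5] = 27 -> leaves = [38, 64, 38, 19, 89, 27]
  L0: [38, 64, 38, 19, 89, 27]
  L1: h(38,64)=(38*31+64)%997=245 h(38,19)=(38*31+19)%997=200 h(89,27)=(89*31+27)%997=792 -> [245, 200, 792]
  L2: h(245,200)=(245*31+200)%997=816 h(792,792)=(792*31+792)%997=419 -> [816, 419]
  L3: h(816,419)=(816*31+419)%997=790 -> [790]
  root = 790 != target 874
Candidate D: set leaf[4] = 83 -> leaves = [38, 64, 38, 19, 83, 91]
  L0: [38, 64, 38, 19, 83, 91]
  L1: h(38,64)=(38*31+64)%997=245 h(38,19)=(38*31+19)%997=200 h(83,91)=(83*31+91)%997=670 -> [245, 200, 670]
  L2: h(245,200)=(245*31+200)%997=816 h(670,670)=(670*31+670)%997=503 -> [816, 503]
  L3: h(816,503)=(816*31+503)%997=874 -> [874]
  root = 874 == target 874  ** MATCH **
Candidate D produces the target root.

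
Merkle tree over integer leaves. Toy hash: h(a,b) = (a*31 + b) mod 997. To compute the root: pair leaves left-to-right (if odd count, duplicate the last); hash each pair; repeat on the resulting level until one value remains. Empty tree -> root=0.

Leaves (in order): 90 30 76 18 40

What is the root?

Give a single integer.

L0: [90, 30, 76, 18, 40]
L1: h(90,30)=(90*31+30)%997=826 h(76,18)=(76*31+18)%997=380 h(40,40)=(40*31+40)%997=283 -> [826, 380, 283]
L2: h(826,380)=(826*31+380)%997=64 h(283,283)=(283*31+283)%997=83 -> [64, 83]
L3: h(64,83)=(64*31+83)%997=73 -> [73]

Answer: 73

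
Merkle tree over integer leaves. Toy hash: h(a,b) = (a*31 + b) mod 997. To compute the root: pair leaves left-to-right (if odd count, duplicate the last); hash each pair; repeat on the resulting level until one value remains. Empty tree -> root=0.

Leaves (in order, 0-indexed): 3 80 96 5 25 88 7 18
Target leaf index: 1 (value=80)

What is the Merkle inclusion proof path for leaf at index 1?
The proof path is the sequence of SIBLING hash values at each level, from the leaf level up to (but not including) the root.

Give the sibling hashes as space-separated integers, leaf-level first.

L0 (leaves): [3, 80, 96, 5, 25, 88, 7, 18], target index=1
L1: h(3,80)=(3*31+80)%997=173 [pair 0] h(96,5)=(96*31+5)%997=987 [pair 1] h(25,88)=(25*31+88)%997=863 [pair 2] h(7,18)=(7*31+18)%997=235 [pair 3] -> [173, 987, 863, 235]
  Sibling for proof at L0: 3
L2: h(173,987)=(173*31+987)%997=368 [pair 0] h(863,235)=(863*31+235)%997=69 [pair 1] -> [368, 69]
  Sibling for proof at L1: 987
L3: h(368,69)=(368*31+69)%997=510 [pair 0] -> [510]
  Sibling for proof at L2: 69
Root: 510
Proof path (sibling hashes from leaf to root): [3, 987, 69]

Answer: 3 987 69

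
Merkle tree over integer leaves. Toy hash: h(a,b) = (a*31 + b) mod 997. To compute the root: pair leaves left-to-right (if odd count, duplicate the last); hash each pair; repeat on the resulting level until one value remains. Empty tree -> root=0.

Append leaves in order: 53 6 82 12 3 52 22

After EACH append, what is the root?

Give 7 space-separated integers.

Answer: 53 652 902 832 948 522 84

Derivation:
After append 53 (leaves=[53]):
  L0: [53]
  root=53
After append 6 (leaves=[53, 6]):
  L0: [53, 6]
  L1: h(53,6)=(53*31+6)%997=652 -> [652]
  root=652
After append 82 (leaves=[53, 6, 82]):
  L0: [53, 6, 82]
  L1: h(53,6)=(53*31+6)%997=652 h(82,82)=(82*31+82)%997=630 -> [652, 630]
  L2: h(652,630)=(652*31+630)%997=902 -> [902]
  root=902
After append 12 (leaves=[53, 6, 82, 12]):
  L0: [53, 6, 82, 12]
  L1: h(53,6)=(53*31+6)%997=652 h(82,12)=(82*31+12)%997=560 -> [652, 560]
  L2: h(652,560)=(652*31+560)%997=832 -> [832]
  root=832
After append 3 (leaves=[53, 6, 82, 12, 3]):
  L0: [53, 6, 82, 12, 3]
  L1: h(53,6)=(53*31+6)%997=652 h(82,12)=(82*31+12)%997=560 h(3,3)=(3*31+3)%997=96 -> [652, 560, 96]
  L2: h(652,560)=(652*31+560)%997=832 h(96,96)=(96*31+96)%997=81 -> [832, 81]
  L3: h(832,81)=(832*31+81)%997=948 -> [948]
  root=948
After append 52 (leaves=[53, 6, 82, 12, 3, 52]):
  L0: [53, 6, 82, 12, 3, 52]
  L1: h(53,6)=(53*31+6)%997=652 h(82,12)=(82*31+12)%997=560 h(3,52)=(3*31+52)%997=145 -> [652, 560, 145]
  L2: h(652,560)=(652*31+560)%997=832 h(145,145)=(145*31+145)%997=652 -> [832, 652]
  L3: h(832,652)=(832*31+652)%997=522 -> [522]
  root=522
After append 22 (leaves=[53, 6, 82, 12, 3, 52, 22]):
  L0: [53, 6, 82, 12, 3, 52, 22]
  L1: h(53,6)=(53*31+6)%997=652 h(82,12)=(82*31+12)%997=560 h(3,52)=(3*31+52)%997=145 h(22,22)=(22*31+22)%997=704 -> [652, 560, 145, 704]
  L2: h(652,560)=(652*31+560)%997=832 h(145,704)=(145*31+704)%997=214 -> [832, 214]
  L3: h(832,214)=(832*31+214)%997=84 -> [84]
  root=84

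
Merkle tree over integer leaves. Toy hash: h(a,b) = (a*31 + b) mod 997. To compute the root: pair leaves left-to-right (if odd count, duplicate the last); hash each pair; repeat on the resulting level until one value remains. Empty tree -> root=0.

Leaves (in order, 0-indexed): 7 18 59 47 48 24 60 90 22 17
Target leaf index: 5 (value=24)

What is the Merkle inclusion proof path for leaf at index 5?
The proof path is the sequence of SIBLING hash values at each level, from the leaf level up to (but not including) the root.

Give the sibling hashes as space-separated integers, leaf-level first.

Answer: 48 953 188 927

Derivation:
L0 (leaves): [7, 18, 59, 47, 48, 24, 60, 90, 22, 17], target index=5
L1: h(7,18)=(7*31+18)%997=235 [pair 0] h(59,47)=(59*31+47)%997=879 [pair 1] h(48,24)=(48*31+24)%997=515 [pair 2] h(60,90)=(60*31+90)%997=953 [pair 3] h(22,17)=(22*31+17)%997=699 [pair 4] -> [235, 879, 515, 953, 699]
  Sibling for proof at L0: 48
L2: h(235,879)=(235*31+879)%997=188 [pair 0] h(515,953)=(515*31+953)%997=966 [pair 1] h(699,699)=(699*31+699)%997=434 [pair 2] -> [188, 966, 434]
  Sibling for proof at L1: 953
L3: h(188,966)=(188*31+966)%997=812 [pair 0] h(434,434)=(434*31+434)%997=927 [pair 1] -> [812, 927]
  Sibling for proof at L2: 188
L4: h(812,927)=(812*31+927)%997=177 [pair 0] -> [177]
  Sibling for proof at L3: 927
Root: 177
Proof path (sibling hashes from leaf to root): [48, 953, 188, 927]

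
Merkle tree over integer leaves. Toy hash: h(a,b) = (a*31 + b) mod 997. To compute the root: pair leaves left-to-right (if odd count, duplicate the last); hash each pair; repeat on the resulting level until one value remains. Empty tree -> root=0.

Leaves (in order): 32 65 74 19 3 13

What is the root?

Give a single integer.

Answer: 154

Derivation:
L0: [32, 65, 74, 19, 3, 13]
L1: h(32,65)=(32*31+65)%997=60 h(74,19)=(74*31+19)%997=319 h(3,13)=(3*31+13)%997=106 -> [60, 319, 106]
L2: h(60,319)=(60*31+319)%997=185 h(106,106)=(106*31+106)%997=401 -> [185, 401]
L3: h(185,401)=(185*31+401)%997=154 -> [154]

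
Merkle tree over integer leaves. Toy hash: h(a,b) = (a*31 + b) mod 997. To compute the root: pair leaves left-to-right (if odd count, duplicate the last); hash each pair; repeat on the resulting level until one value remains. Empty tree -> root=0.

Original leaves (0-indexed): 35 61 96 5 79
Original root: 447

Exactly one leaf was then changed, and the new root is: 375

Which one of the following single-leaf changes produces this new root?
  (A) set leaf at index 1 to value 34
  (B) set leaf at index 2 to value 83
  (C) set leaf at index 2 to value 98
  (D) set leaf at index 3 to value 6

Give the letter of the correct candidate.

Original leaves: [35, 61, 96, 5, 79]
Target new root: 375
Try each candidate change and compute the resulting root:
Candidate A: set leaf[1] = 34 -> leaves = [35, 34, 96, 5, 79]
  L0: [35, 34, 96, 5, 79]
  L1: h(35,34)=(35*31+34)%997=122 h(96,5)=(96*31+5)%997=987 h(79,79)=(79*31+79)%997=534 -> [122, 987, 534]
  L2: h(122,987)=(122*31+987)%997=781 h(534,534)=(534*31+534)%997=139 -> [781, 139]
  L3: h(781,139)=(781*31+139)%997=422 -> [422]
  root = 422 != target 375
Candidate B: set leaf[2] = 83 -> leaves = [35, 61, 83, 5, 79]
  L0: [35, 61, 83, 5, 79]
  L1: h(35,61)=(35*31+61)%997=149 h(83,5)=(83*31+5)%997=584 h(79,79)=(79*31+79)%997=534 -> [149, 584, 534]
  L2: h(149,584)=(149*31+584)%997=218 h(534,534)=(534*31+534)%997=139 -> [218, 139]
  L3: h(218,139)=(218*31+139)%997=915 -> [915]
  root = 915 != target 375
Candidate C: set leaf[2] = 98 -> leaves = [35, 61, 98, 5, 79]
  L0: [35, 61, 98, 5, 79]
  L1: h(35,61)=(35*31+61)%997=149 h(98,5)=(98*31+5)%997=52 h(79,79)=(79*31+79)%997=534 -> [149, 52, 534]
  L2: h(149,52)=(149*31+52)%997=683 h(534,534)=(534*31+534)%997=139 -> [683, 139]
  L3: h(683,139)=(683*31+139)%997=375 -> [375]
  root = 375 == target 375  ** MATCH **
Candidate D: set leaf[3] = 6 -> leaves = [35, 61, 96, 6, 79]
  L0: [35, 61, 96, 6, 79]
  L1: h(35,61)=(35*31+61)%997=149 h(96,6)=(96*31+6)%997=988 h(79,79)=(79*31+79)%997=534 -> [149, 988, 534]
  L2: h(149,988)=(149*31+988)%997=622 h(534,534)=(534*31+534)%997=139 -> [622, 139]
  L3: h(622,139)=(622*31+139)%997=478 -> [478]
  root = 478 != target 375
Candidate C produces the target root.

Answer: C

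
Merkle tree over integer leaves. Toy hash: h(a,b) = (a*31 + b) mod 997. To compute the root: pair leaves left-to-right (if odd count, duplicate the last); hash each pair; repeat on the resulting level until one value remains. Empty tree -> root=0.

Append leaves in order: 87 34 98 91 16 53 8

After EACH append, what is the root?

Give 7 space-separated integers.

Answer: 87 737 61 54 112 299 6

Derivation:
After append 87 (leaves=[87]):
  L0: [87]
  root=87
After append 34 (leaves=[87, 34]):
  L0: [87, 34]
  L1: h(87,34)=(87*31+34)%997=737 -> [737]
  root=737
After append 98 (leaves=[87, 34, 98]):
  L0: [87, 34, 98]
  L1: h(87,34)=(87*31+34)%997=737 h(98,98)=(98*31+98)%997=145 -> [737, 145]
  L2: h(737,145)=(737*31+145)%997=61 -> [61]
  root=61
After append 91 (leaves=[87, 34, 98, 91]):
  L0: [87, 34, 98, 91]
  L1: h(87,34)=(87*31+34)%997=737 h(98,91)=(98*31+91)%997=138 -> [737, 138]
  L2: h(737,138)=(737*31+138)%997=54 -> [54]
  root=54
After append 16 (leaves=[87, 34, 98, 91, 16]):
  L0: [87, 34, 98, 91, 16]
  L1: h(87,34)=(87*31+34)%997=737 h(98,91)=(98*31+91)%997=138 h(16,16)=(16*31+16)%997=512 -> [737, 138, 512]
  L2: h(737,138)=(737*31+138)%997=54 h(512,512)=(512*31+512)%997=432 -> [54, 432]
  L3: h(54,432)=(54*31+432)%997=112 -> [112]
  root=112
After append 53 (leaves=[87, 34, 98, 91, 16, 53]):
  L0: [87, 34, 98, 91, 16, 53]
  L1: h(87,34)=(87*31+34)%997=737 h(98,91)=(98*31+91)%997=138 h(16,53)=(16*31+53)%997=549 -> [737, 138, 549]
  L2: h(737,138)=(737*31+138)%997=54 h(549,549)=(549*31+549)%997=619 -> [54, 619]
  L3: h(54,619)=(54*31+619)%997=299 -> [299]
  root=299
After append 8 (leaves=[87, 34, 98, 91, 16, 53, 8]):
  L0: [87, 34, 98, 91, 16, 53, 8]
  L1: h(87,34)=(87*31+34)%997=737 h(98,91)=(98*31+91)%997=138 h(16,53)=(16*31+53)%997=549 h(8,8)=(8*31+8)%997=256 -> [737, 138, 549, 256]
  L2: h(737,138)=(737*31+138)%997=54 h(549,256)=(549*31+256)%997=326 -> [54, 326]
  L3: h(54,326)=(54*31+326)%997=6 -> [6]
  root=6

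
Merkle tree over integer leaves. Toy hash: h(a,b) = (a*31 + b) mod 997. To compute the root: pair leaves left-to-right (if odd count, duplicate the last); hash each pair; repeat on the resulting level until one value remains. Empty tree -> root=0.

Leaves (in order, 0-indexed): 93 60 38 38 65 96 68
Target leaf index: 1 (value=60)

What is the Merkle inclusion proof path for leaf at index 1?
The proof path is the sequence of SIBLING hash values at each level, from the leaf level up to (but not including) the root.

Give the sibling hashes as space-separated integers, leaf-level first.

Answer: 93 219 818

Derivation:
L0 (leaves): [93, 60, 38, 38, 65, 96, 68], target index=1
L1: h(93,60)=(93*31+60)%997=949 [pair 0] h(38,38)=(38*31+38)%997=219 [pair 1] h(65,96)=(65*31+96)%997=117 [pair 2] h(68,68)=(68*31+68)%997=182 [pair 3] -> [949, 219, 117, 182]
  Sibling for proof at L0: 93
L2: h(949,219)=(949*31+219)%997=725 [pair 0] h(117,182)=(117*31+182)%997=818 [pair 1] -> [725, 818]
  Sibling for proof at L1: 219
L3: h(725,818)=(725*31+818)%997=362 [pair 0] -> [362]
  Sibling for proof at L2: 818
Root: 362
Proof path (sibling hashes from leaf to root): [93, 219, 818]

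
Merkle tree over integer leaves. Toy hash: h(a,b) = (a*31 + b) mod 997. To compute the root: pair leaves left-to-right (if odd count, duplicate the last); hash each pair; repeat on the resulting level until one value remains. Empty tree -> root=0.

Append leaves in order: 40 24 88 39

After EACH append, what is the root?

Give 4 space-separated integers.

Answer: 40 267 126 77

Derivation:
After append 40 (leaves=[40]):
  L0: [40]
  root=40
After append 24 (leaves=[40, 24]):
  L0: [40, 24]
  L1: h(40,24)=(40*31+24)%997=267 -> [267]
  root=267
After append 88 (leaves=[40, 24, 88]):
  L0: [40, 24, 88]
  L1: h(40,24)=(40*31+24)%997=267 h(88,88)=(88*31+88)%997=822 -> [267, 822]
  L2: h(267,822)=(267*31+822)%997=126 -> [126]
  root=126
After append 39 (leaves=[40, 24, 88, 39]):
  L0: [40, 24, 88, 39]
  L1: h(40,24)=(40*31+24)%997=267 h(88,39)=(88*31+39)%997=773 -> [267, 773]
  L2: h(267,773)=(267*31+773)%997=77 -> [77]
  root=77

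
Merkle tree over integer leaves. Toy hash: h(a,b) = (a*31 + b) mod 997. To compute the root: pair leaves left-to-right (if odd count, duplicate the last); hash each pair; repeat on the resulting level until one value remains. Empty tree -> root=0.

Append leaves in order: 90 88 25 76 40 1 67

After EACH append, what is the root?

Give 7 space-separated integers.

Answer: 90 884 288 339 622 371 277

Derivation:
After append 90 (leaves=[90]):
  L0: [90]
  root=90
After append 88 (leaves=[90, 88]):
  L0: [90, 88]
  L1: h(90,88)=(90*31+88)%997=884 -> [884]
  root=884
After append 25 (leaves=[90, 88, 25]):
  L0: [90, 88, 25]
  L1: h(90,88)=(90*31+88)%997=884 h(25,25)=(25*31+25)%997=800 -> [884, 800]
  L2: h(884,800)=(884*31+800)%997=288 -> [288]
  root=288
After append 76 (leaves=[90, 88, 25, 76]):
  L0: [90, 88, 25, 76]
  L1: h(90,88)=(90*31+88)%997=884 h(25,76)=(25*31+76)%997=851 -> [884, 851]
  L2: h(884,851)=(884*31+851)%997=339 -> [339]
  root=339
After append 40 (leaves=[90, 88, 25, 76, 40]):
  L0: [90, 88, 25, 76, 40]
  L1: h(90,88)=(90*31+88)%997=884 h(25,76)=(25*31+76)%997=851 h(40,40)=(40*31+40)%997=283 -> [884, 851, 283]
  L2: h(884,851)=(884*31+851)%997=339 h(283,283)=(283*31+283)%997=83 -> [339, 83]
  L3: h(339,83)=(339*31+83)%997=622 -> [622]
  root=622
After append 1 (leaves=[90, 88, 25, 76, 40, 1]):
  L0: [90, 88, 25, 76, 40, 1]
  L1: h(90,88)=(90*31+88)%997=884 h(25,76)=(25*31+76)%997=851 h(40,1)=(40*31+1)%997=244 -> [884, 851, 244]
  L2: h(884,851)=(884*31+851)%997=339 h(244,244)=(244*31+244)%997=829 -> [339, 829]
  L3: h(339,829)=(339*31+829)%997=371 -> [371]
  root=371
After append 67 (leaves=[90, 88, 25, 76, 40, 1, 67]):
  L0: [90, 88, 25, 76, 40, 1, 67]
  L1: h(90,88)=(90*31+88)%997=884 h(25,76)=(25*31+76)%997=851 h(40,1)=(40*31+1)%997=244 h(67,67)=(67*31+67)%997=150 -> [884, 851, 244, 150]
  L2: h(884,851)=(884*31+851)%997=339 h(244,150)=(244*31+150)%997=735 -> [339, 735]
  L3: h(339,735)=(339*31+735)%997=277 -> [277]
  root=277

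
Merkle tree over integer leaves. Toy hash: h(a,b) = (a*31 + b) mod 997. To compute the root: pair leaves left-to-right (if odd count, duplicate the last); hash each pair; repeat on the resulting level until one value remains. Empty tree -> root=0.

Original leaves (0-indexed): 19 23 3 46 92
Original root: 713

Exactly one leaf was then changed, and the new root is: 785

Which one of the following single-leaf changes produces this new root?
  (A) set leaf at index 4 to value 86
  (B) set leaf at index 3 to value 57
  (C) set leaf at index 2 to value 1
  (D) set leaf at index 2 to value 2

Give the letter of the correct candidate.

Original leaves: [19, 23, 3, 46, 92]
Target new root: 785
Try each candidate change and compute the resulting root:
Candidate A: set leaf[4] = 86 -> leaves = [19, 23, 3, 46, 86]
  L0: [19, 23, 3, 46, 86]
  L1: h(19,23)=(19*31+23)%997=612 h(3,46)=(3*31+46)%997=139 h(86,86)=(86*31+86)%997=758 -> [612, 139, 758]
  L2: h(612,139)=(612*31+139)%997=168 h(758,758)=(758*31+758)%997=328 -> [168, 328]
  L3: h(168,328)=(168*31+328)%997=551 -> [551]
  root = 551 != target 785
Candidate B: set leaf[3] = 57 -> leaves = [19, 23, 3, 57, 92]
  L0: [19, 23, 3, 57, 92]
  L1: h(19,23)=(19*31+23)%997=612 h(3,57)=(3*31+57)%997=150 h(92,92)=(92*31+92)%997=950 -> [612, 150, 950]
  L2: h(612,150)=(612*31+150)%997=179 h(950,950)=(950*31+950)%997=490 -> [179, 490]
  L3: h(179,490)=(179*31+490)%997=57 -> [57]
  root = 57 != target 785
Candidate C: set leaf[2] = 1 -> leaves = [19, 23, 1, 46, 92]
  L0: [19, 23, 1, 46, 92]
  L1: h(19,23)=(19*31+23)%997=612 h(1,46)=(1*31+46)%997=77 h(92,92)=(92*31+92)%997=950 -> [612, 77, 950]
  L2: h(612,77)=(612*31+77)%997=106 h(950,950)=(950*31+950)%997=490 -> [106, 490]
  L3: h(106,490)=(106*31+490)%997=785 -> [785]
  root = 785 == target 785  ** MATCH **
Candidate D: set leaf[2] = 2 -> leaves = [19, 23, 2, 46, 92]
  L0: [19, 23, 2, 46, 92]
  L1: h(19,23)=(19*31+23)%997=612 h(2,46)=(2*31+46)%997=108 h(92,92)=(92*31+92)%997=950 -> [612, 108, 950]
  L2: h(612,108)=(612*31+108)%997=137 h(950,950)=(950*31+950)%997=490 -> [137, 490]
  L3: h(137,490)=(137*31+490)%997=749 -> [749]
  root = 749 != target 785
Candidate C produces the target root.

Answer: C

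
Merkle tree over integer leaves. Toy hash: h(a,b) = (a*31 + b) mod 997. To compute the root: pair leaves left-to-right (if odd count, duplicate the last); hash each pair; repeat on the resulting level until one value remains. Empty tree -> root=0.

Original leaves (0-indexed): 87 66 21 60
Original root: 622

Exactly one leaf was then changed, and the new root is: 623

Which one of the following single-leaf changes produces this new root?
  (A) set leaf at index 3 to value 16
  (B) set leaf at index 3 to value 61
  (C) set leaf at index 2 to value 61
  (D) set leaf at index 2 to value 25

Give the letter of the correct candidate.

Answer: B

Derivation:
Original leaves: [87, 66, 21, 60]
Target new root: 623
Try each candidate change and compute the resulting root:
Candidate A: set leaf[3] = 16 -> leaves = [87, 66, 21, 16]
  L0: [87, 66, 21, 16]
  L1: h(87,66)=(87*31+66)%997=769 h(21,16)=(21*31+16)%997=667 -> [769, 667]
  L2: h(769,667)=(769*31+667)%997=578 -> [578]
  root = 578 != target 623
Candidate B: set leaf[3] = 61 -> leaves = [87, 66, 21, 61]
  L0: [87, 66, 21, 61]
  L1: h(87,66)=(87*31+66)%997=769 h(21,61)=(21*31+61)%997=712 -> [769, 712]
  L2: h(769,712)=(769*31+712)%997=623 -> [623]
  root = 623 == target 623  ** MATCH **
Candidate C: set leaf[2] = 61 -> leaves = [87, 66, 61, 60]
  L0: [87, 66, 61, 60]
  L1: h(87,66)=(87*31+66)%997=769 h(61,60)=(61*31+60)%997=954 -> [769, 954]
  L2: h(769,954)=(769*31+954)%997=865 -> [865]
  root = 865 != target 623
Candidate D: set leaf[2] = 25 -> leaves = [87, 66, 25, 60]
  L0: [87, 66, 25, 60]
  L1: h(87,66)=(87*31+66)%997=769 h(25,60)=(25*31+60)%997=835 -> [769, 835]
  L2: h(769,835)=(769*31+835)%997=746 -> [746]
  root = 746 != target 623
Candidate B produces the target root.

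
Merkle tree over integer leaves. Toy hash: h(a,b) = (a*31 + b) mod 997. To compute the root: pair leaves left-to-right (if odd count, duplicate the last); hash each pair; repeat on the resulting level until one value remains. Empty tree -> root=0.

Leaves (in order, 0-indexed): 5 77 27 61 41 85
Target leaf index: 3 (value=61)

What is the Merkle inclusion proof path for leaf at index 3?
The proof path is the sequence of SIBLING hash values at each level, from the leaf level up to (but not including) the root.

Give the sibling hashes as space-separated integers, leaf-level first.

Answer: 27 232 521

Derivation:
L0 (leaves): [5, 77, 27, 61, 41, 85], target index=3
L1: h(5,77)=(5*31+77)%997=232 [pair 0] h(27,61)=(27*31+61)%997=898 [pair 1] h(41,85)=(41*31+85)%997=359 [pair 2] -> [232, 898, 359]
  Sibling for proof at L0: 27
L2: h(232,898)=(232*31+898)%997=114 [pair 0] h(359,359)=(359*31+359)%997=521 [pair 1] -> [114, 521]
  Sibling for proof at L1: 232
L3: h(114,521)=(114*31+521)%997=67 [pair 0] -> [67]
  Sibling for proof at L2: 521
Root: 67
Proof path (sibling hashes from leaf to root): [27, 232, 521]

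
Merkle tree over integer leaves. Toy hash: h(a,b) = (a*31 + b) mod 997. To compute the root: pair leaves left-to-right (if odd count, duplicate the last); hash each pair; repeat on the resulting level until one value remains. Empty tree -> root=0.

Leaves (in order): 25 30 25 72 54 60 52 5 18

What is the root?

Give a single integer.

L0: [25, 30, 25, 72, 54, 60, 52, 5, 18]
L1: h(25,30)=(25*31+30)%997=805 h(25,72)=(25*31+72)%997=847 h(54,60)=(54*31+60)%997=737 h(52,5)=(52*31+5)%997=620 h(18,18)=(18*31+18)%997=576 -> [805, 847, 737, 620, 576]
L2: h(805,847)=(805*31+847)%997=877 h(737,620)=(737*31+620)%997=536 h(576,576)=(576*31+576)%997=486 -> [877, 536, 486]
L3: h(877,536)=(877*31+536)%997=804 h(486,486)=(486*31+486)%997=597 -> [804, 597]
L4: h(804,597)=(804*31+597)%997=596 -> [596]

Answer: 596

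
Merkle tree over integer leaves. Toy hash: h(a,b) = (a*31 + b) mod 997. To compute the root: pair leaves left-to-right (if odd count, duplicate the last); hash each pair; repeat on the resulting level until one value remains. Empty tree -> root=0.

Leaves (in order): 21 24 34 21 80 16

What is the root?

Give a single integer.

L0: [21, 24, 34, 21, 80, 16]
L1: h(21,24)=(21*31+24)%997=675 h(34,21)=(34*31+21)%997=78 h(80,16)=(80*31+16)%997=502 -> [675, 78, 502]
L2: h(675,78)=(675*31+78)%997=66 h(502,502)=(502*31+502)%997=112 -> [66, 112]
L3: h(66,112)=(66*31+112)%997=164 -> [164]

Answer: 164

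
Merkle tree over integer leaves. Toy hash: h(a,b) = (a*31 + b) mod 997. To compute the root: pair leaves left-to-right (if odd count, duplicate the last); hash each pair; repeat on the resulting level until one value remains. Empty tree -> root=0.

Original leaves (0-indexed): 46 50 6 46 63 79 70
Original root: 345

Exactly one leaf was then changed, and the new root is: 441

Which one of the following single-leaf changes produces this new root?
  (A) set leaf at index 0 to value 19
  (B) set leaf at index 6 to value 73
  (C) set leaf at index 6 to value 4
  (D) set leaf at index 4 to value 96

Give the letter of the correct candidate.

Original leaves: [46, 50, 6, 46, 63, 79, 70]
Target new root: 441
Try each candidate change and compute the resulting root:
Candidate A: set leaf[0] = 19 -> leaves = [19, 50, 6, 46, 63, 79, 70]
  L0: [19, 50, 6, 46, 63, 79, 70]
  L1: h(19,50)=(19*31+50)%997=639 h(6,46)=(6*31+46)%997=232 h(63,79)=(63*31+79)%997=38 h(70,70)=(70*31+70)%997=246 -> [639, 232, 38, 246]
  L2: h(639,232)=(639*31+232)%997=101 h(38,246)=(38*31+246)%997=427 -> [101, 427]
  L3: h(101,427)=(101*31+427)%997=567 -> [567]
  root = 567 != target 441
Candidate B: set leaf[6] = 73 -> leaves = [46, 50, 6, 46, 63, 79, 73]
  L0: [46, 50, 6, 46, 63, 79, 73]
  L1: h(46,50)=(46*31+50)%997=479 h(6,46)=(6*31+46)%997=232 h(63,79)=(63*31+79)%997=38 h(73,73)=(73*31+73)%997=342 -> [479, 232, 38, 342]
  L2: h(479,232)=(479*31+232)%997=126 h(38,342)=(38*31+342)%997=523 -> [126, 523]
  L3: h(126,523)=(126*31+523)%997=441 -> [441]
  root = 441 == target 441  ** MATCH **
Candidate C: set leaf[6] = 4 -> leaves = [46, 50, 6, 46, 63, 79, 4]
  L0: [46, 50, 6, 46, 63, 79, 4]
  L1: h(46,50)=(46*31+50)%997=479 h(6,46)=(6*31+46)%997=232 h(63,79)=(63*31+79)%997=38 h(4,4)=(4*31+4)%997=128 -> [479, 232, 38, 128]
  L2: h(479,232)=(479*31+232)%997=126 h(38,128)=(38*31+128)%997=309 -> [126, 309]
  L3: h(126,309)=(126*31+309)%997=227 -> [227]
  root = 227 != target 441
Candidate D: set leaf[4] = 96 -> leaves = [46, 50, 6, 46, 96, 79, 70]
  L0: [46, 50, 6, 46, 96, 79, 70]
  L1: h(46,50)=(46*31+50)%997=479 h(6,46)=(6*31+46)%997=232 h(96,79)=(96*31+79)%997=64 h(70,70)=(70*31+70)%997=246 -> [479, 232, 64, 246]
  L2: h(479,232)=(479*31+232)%997=126 h(64,246)=(64*31+246)%997=236 -> [126, 236]
  L3: h(126,236)=(126*31+236)%997=154 -> [154]
  root = 154 != target 441
Candidate B produces the target root.

Answer: B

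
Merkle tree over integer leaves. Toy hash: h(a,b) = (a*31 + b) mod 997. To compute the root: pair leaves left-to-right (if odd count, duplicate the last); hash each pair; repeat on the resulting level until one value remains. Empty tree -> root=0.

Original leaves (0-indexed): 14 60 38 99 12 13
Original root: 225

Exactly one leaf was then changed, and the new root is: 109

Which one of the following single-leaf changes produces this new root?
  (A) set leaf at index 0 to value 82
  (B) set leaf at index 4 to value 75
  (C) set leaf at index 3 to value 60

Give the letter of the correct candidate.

Answer: A

Derivation:
Original leaves: [14, 60, 38, 99, 12, 13]
Target new root: 109
Try each candidate change and compute the resulting root:
Candidate A: set leaf[0] = 82 -> leaves = [82, 60, 38, 99, 12, 13]
  L0: [82, 60, 38, 99, 12, 13]
  L1: h(82,60)=(82*31+60)%997=608 h(38,99)=(38*31+99)%997=280 h(12,13)=(12*31+13)%997=385 -> [608, 280, 385]
  L2: h(608,280)=(608*31+280)%997=185 h(385,385)=(385*31+385)%997=356 -> [185, 356]
  L3: h(185,356)=(185*31+356)%997=109 -> [109]
  root = 109 == target 109  ** MATCH **
Candidate B: set leaf[4] = 75 -> leaves = [14, 60, 38, 99, 75, 13]
  L0: [14, 60, 38, 99, 75, 13]
  L1: h(14,60)=(14*31+60)%997=494 h(38,99)=(38*31+99)%997=280 h(75,13)=(75*31+13)%997=344 -> [494, 280, 344]
  L2: h(494,280)=(494*31+280)%997=639 h(344,344)=(344*31+344)%997=41 -> [639, 41]
  L3: h(639,41)=(639*31+41)%997=907 -> [907]
  root = 907 != target 109
Candidate C: set leaf[3] = 60 -> leaves = [14, 60, 38, 60, 12, 13]
  L0: [14, 60, 38, 60, 12, 13]
  L1: h(14,60)=(14*31+60)%997=494 h(38,60)=(38*31+60)%997=241 h(12,13)=(12*31+13)%997=385 -> [494, 241, 385]
  L2: h(494,241)=(494*31+241)%997=600 h(385,385)=(385*31+385)%997=356 -> [600, 356]
  L3: h(600,356)=(600*31+356)%997=13 -> [13]
  root = 13 != target 109
Candidate A produces the target root.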